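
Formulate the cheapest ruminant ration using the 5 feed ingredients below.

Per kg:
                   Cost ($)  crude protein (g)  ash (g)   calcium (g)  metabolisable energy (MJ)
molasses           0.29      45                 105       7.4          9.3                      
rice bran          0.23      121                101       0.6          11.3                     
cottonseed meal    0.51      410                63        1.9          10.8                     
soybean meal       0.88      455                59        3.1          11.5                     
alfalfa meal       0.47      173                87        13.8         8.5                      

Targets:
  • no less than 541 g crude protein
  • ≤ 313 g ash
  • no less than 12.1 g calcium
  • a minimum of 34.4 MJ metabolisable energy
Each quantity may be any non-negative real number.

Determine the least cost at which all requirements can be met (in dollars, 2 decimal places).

Let x1 = kg of molasses, x2 = kg of rice bran, x3 = kg of cottonseed meal, x4 = kg of soybean meal, x5 = kg of alfalfa meal.
Minimize 0.29x1 + 0.23x2 + 0.51x3 + 0.88x4 + 0.47x5 subject to:
  45x1 + 121x2 + 410x3 + 455x4 + 173x5 ≥ 541   (crude protein)
  105x1 + 101x2 + 63x3 + 59x4 + 87x5 ≤ 313   (ash)
  7.4x1 + 0.6x2 + 1.9x3 + 3.1x4 + 13.8x5 ≥ 12.1   (calcium)
  9.3x1 + 11.3x2 + 10.8x3 + 11.5x4 + 8.5x5 ≥ 34.4   (metabolisable energy)
  x1, x2, x3, x4, x5 ≥ 0.
The optimal basis is {rice bran, cottonseed meal, alfalfa meal}; molasses, soybean meal drop out. Binding constraints: crude protein, calcium, metabolisable energy.
Solving gives x2 = 2.128, x3 = 0.3828, x5 = 0.7316.
Objective = 0.23·2.128 + 0.51·0.3828 + 0.47·0.7316 = 1.0285.

$1.03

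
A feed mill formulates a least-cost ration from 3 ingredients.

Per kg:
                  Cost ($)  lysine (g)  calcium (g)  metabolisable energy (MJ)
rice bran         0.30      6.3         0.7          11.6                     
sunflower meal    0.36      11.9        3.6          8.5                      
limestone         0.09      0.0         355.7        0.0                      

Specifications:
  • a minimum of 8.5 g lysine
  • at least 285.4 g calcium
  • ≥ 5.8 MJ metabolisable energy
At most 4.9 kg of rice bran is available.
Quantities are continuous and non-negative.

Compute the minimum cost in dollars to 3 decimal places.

This is a linear program. Let x1 = kg of rice bran, x2 = kg of sunflower meal, x3 = kg of limestone.
min 0.3x1 + 0.36x2 + 0.09x3 s.t.:
  6.3x1 + 11.9x2 ≥ 8.5   (lysine)
  0.7x1 + 3.6x2 + 355.7x3 ≥ 285.4   (calcium)
  11.6x1 + 8.5x2 ≥ 5.8   (metabolisable energy)
  x1 ≤ 4.9
  x1, x2, x3 ≥ 0.
The optimal basis is {sunflower meal, limestone}; rice bran drops out. Binding constraints: lysine and calcium.
So sunflower meal = 0.7143 kg, limestone = 0.7951 kg.
Hence cost = 0.36·0.7143 + 0.09·0.7951 = $0.32871.

$0.329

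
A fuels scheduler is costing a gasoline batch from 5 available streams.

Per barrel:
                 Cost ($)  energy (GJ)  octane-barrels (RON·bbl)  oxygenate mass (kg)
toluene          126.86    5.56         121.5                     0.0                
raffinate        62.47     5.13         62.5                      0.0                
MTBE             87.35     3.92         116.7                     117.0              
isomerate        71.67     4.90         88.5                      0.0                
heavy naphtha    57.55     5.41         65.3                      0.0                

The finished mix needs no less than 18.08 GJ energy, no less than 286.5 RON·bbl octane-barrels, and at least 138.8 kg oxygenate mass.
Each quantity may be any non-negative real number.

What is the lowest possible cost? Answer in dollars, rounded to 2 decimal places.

$246.49

Treat it as an LP. Let x1 = barrels of toluene, x2 = barrels of raffinate, x3 = barrels of MTBE, x4 = barrels of isomerate, x5 = barrels of heavy naphtha.
Minimize 126.86x1 + 62.47x2 + 87.35x3 + 71.67x4 + 57.55x5 s.t.:
  5.56x1 + 5.13x2 + 3.92x3 + 4.9x4 + 5.41x5 ≥ 18.08   (energy)
  121.5x1 + 62.5x2 + 116.7x3 + 88.5x4 + 65.3x5 ≥ 286.5   (octane-barrels)
  117x3 ≥ 138.8   (oxygenate mass)
  x1, x2, x3, x4, x5 ≥ 0.
The cheapest feasible vertex uses only MTBE, heavy naphtha; toluene, raffinate, isomerate are not used. The energy and oxygenate mass requirements are met with equality.
So MTBE = 1.1863 barrels, heavy naphtha = 2.4824 barrels.
Objective = 87.35·1.1863 + 57.55·2.4824 = 246.4854.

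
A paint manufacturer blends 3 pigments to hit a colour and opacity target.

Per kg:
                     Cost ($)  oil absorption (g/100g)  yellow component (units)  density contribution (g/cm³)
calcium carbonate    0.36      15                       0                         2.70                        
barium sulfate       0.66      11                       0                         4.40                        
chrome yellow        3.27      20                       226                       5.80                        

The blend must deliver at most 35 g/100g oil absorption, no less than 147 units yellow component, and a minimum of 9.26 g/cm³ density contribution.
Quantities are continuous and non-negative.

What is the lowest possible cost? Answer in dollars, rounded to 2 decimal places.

$2.90

This is a linear program. Let x1 = kg of calcium carbonate, x2 = kg of barium sulfate, x3 = kg of chrome yellow.
Minimise 0.36x1 + 0.66x2 + 3.27x3 s.t.:
  15x1 + 11x2 + 20x3 ≤ 35   (oil absorption)
  226x3 ≥ 147   (yellow component)
  2.7x1 + 4.4x2 + 5.8x3 ≥ 9.26   (density contribution)
  x1, x2, x3 ≥ 0.
All 3 inputs are positive at the optimum. Binding constraints: oil absorption, yellow component, density contribution.
Optimal quantities: calcium carbonate = 1.003 kg, barium sulfate = 0.6318 kg, chrome yellow = 0.6504 kg.
Objective = 0.36·1.003 + 0.66·0.6318 + 3.27·0.6504 = 2.9049.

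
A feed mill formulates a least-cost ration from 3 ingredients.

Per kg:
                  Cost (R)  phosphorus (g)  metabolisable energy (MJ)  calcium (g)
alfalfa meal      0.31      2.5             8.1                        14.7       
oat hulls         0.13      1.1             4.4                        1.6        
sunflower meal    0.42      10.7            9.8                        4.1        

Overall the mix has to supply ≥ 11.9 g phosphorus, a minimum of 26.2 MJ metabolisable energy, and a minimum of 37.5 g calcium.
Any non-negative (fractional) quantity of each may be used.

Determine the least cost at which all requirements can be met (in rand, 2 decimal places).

R1.01

Treat it as an LP. Let x1 = kg of alfalfa meal, x2 = kg of oat hulls, x3 = kg of sunflower meal.
Minimize 0.31x1 + 0.13x2 + 0.42x3 with:
  2.5x1 + 1.1x2 + 10.7x3 ≥ 11.9   (phosphorus)
  8.1x1 + 4.4x2 + 9.8x3 ≥ 26.2   (metabolisable energy)
  14.7x1 + 1.6x2 + 4.1x3 ≥ 37.5   (calcium)
  x1, x2, x3 ≥ 0.
The optimal mix uses every input. There the phosphorus, metabolisable energy, calcium constraints are tight.
Solving gives x1 = 2.356, x2 = 0.4746, x3 = 0.5128.
Total cost: 0.31·2.356 + 0.13·0.4746 + 0.42·0.5128 = 1.0074.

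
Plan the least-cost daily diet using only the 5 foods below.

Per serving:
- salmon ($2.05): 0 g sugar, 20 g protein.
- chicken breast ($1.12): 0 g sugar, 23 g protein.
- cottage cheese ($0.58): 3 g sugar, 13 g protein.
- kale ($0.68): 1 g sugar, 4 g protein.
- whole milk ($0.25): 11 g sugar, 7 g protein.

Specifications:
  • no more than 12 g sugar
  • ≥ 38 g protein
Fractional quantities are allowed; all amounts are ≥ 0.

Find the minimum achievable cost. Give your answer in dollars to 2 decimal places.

This is a linear program. Let x1 = servings of salmon, x2 = servings of chicken breast, x3 = servings of cottage cheese, x4 = servings of kale, x5 = servings of whole milk.
Minimise 2.05x1 + 1.12x2 + 0.58x3 + 0.68x4 + 0.25x5 s.t.:
  3x3 + 1x4 + 11x5 ≤ 12   (sugar)
  20x1 + 23x2 + 13x3 + 4x4 + 7x5 ≥ 38   (protein)
  x1, x2, x3, x4, x5 ≥ 0.
The cheapest feasible vertex uses only cottage cheese, whole milk; salmon, chicken breast, kale are not used. There the sugar and protein constraints are tight.
Solving gives x3 = 2.738, x5 = 0.3443.
Hence cost = 0.58·2.738 + 0.25·0.3443 = $1.6741.

$1.67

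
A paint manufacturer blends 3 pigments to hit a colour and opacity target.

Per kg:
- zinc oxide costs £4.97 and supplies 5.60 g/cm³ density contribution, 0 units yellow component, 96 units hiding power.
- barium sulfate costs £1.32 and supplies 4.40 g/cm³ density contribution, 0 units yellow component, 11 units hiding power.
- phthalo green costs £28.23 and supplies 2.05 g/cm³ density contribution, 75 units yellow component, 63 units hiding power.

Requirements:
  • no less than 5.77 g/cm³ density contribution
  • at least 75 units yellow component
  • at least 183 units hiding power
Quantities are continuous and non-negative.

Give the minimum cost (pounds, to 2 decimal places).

£34.44

Let x1 = kg of zinc oxide, x2 = kg of barium sulfate, x3 = kg of phthalo green.
Minimise 4.97x1 + 1.32x2 + 28.23x3 subject to:
  5.6x1 + 4.4x2 + 2.05x3 ≥ 5.77   (density contribution)
  75x3 ≥ 75   (yellow component)
  96x1 + 11x2 + 63x3 ≥ 183   (hiding power)
  x1, x2, x3 ≥ 0.
The cheapest feasible vertex uses only zinc oxide, phthalo green; barium sulfate is not used. Binding constraints: yellow component and hiding power.
Solving gives x1 = 1.25, x3 = 1.
Cost = 4.97·1.25 + 28.23·1 = 34.4425.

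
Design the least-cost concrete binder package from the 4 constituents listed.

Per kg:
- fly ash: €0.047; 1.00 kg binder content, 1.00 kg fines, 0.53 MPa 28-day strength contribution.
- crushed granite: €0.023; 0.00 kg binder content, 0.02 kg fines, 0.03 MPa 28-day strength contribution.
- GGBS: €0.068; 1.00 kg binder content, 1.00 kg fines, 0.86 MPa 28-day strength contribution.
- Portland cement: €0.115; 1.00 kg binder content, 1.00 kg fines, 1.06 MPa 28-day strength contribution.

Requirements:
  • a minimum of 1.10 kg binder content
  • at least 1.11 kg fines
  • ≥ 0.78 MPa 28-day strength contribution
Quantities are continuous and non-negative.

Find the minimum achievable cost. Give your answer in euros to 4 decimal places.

Treat it as an LP. Let x1 = kg of fly ash, x2 = kg of crushed granite, x3 = kg of GGBS, x4 = kg of Portland cement.
Minimize 0.047x1 + 0.023x2 + 0.068x3 + 0.115x4 with:
  1x1 + 1x3 + 1x4 ≥ 1.1   (binder content)
  1x1 + 0.02x2 + 1x3 + 1x4 ≥ 1.11   (fines)
  0.53x1 + 0.03x2 + 0.86x3 + 1.06x4 ≥ 0.78   (28-day strength contribution)
  x1, x2, x3, x4 ≥ 0.
The optimal basis is {fly ash, GGBS}; crushed granite, Portland cement drop out. The fines and 28-day strength contribution requirements are met with equality.
That vertex is x1 = 0.5291, x3 = 0.5809.
Total cost: 0.047·0.5291 + 0.068·0.5809 = 0.064369.

€0.0644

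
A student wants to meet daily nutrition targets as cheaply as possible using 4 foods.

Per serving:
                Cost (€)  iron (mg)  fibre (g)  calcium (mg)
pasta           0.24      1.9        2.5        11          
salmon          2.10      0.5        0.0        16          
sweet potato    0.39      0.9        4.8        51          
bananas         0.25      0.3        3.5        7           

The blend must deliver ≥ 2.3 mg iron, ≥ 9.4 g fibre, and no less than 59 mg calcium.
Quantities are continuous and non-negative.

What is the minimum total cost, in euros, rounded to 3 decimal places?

Let x1 = servings of pasta, x2 = servings of salmon, x3 = servings of sweet potato, x4 = servings of bananas.
min 0.24x1 + 2.1x2 + 0.39x3 + 0.25x4 subject to:
  1.9x1 + 0.5x2 + 0.9x3 + 0.3x4 ≥ 2.3   (iron)
  2.5x1 + 4.8x3 + 3.5x4 ≥ 9.4   (fibre)
  11x1 + 16x2 + 51x3 + 7x4 ≥ 59   (calcium)
  x1, x2, x3, x4 ≥ 0.
The cheapest feasible vertex uses only pasta, sweet potato, bananas; salmon is not used. Binding constraints: iron, fibre, calcium.
Solving gives x1 = 0.6315, x3 = 0.8795, x4 = 1.028.
Hence cost = 0.24·0.6315 + 0.39·0.8795 + 0.25·1.028 = €0.75157.

€0.752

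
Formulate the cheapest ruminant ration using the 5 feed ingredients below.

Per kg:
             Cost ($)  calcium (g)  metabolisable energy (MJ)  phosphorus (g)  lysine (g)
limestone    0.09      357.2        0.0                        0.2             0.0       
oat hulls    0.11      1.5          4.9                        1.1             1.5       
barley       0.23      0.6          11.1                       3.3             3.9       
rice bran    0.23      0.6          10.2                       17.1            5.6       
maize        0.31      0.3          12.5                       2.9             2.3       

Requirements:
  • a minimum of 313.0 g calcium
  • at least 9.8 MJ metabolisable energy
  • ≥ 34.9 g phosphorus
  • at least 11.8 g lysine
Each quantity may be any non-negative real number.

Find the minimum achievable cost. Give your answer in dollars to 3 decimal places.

Let x1 = kg of limestone, x2 = kg of oat hulls, x3 = kg of barley, x4 = kg of rice bran, x5 = kg of maize.
Minimize 0.09x1 + 0.11x2 + 0.23x3 + 0.23x4 + 0.31x5 s.t.:
  357.2x1 + 1.5x2 + 0.6x3 + 0.6x4 + 0.3x5 ≥ 313   (calcium)
  4.9x2 + 11.1x3 + 10.2x4 + 12.5x5 ≥ 9.8   (metabolisable energy)
  0.2x1 + 1.1x2 + 3.3x3 + 17.1x4 + 2.9x5 ≥ 34.9   (phosphorus)
  1.5x2 + 3.9x3 + 5.6x4 + 2.3x5 ≥ 11.8   (lysine)
  x1, x2, x3, x4, x5 ≥ 0.
At the optimum only limestone, rice bran are positive (oat hulls, barley, maize = 0). The calcium and lysine requirements are met with equality.
Optimal quantities: limestone = 0.8727 kg, rice bran = 2.107 kg.
Hence cost = 0.09·0.8727 + 0.23·2.107 = $0.56315.

$0.563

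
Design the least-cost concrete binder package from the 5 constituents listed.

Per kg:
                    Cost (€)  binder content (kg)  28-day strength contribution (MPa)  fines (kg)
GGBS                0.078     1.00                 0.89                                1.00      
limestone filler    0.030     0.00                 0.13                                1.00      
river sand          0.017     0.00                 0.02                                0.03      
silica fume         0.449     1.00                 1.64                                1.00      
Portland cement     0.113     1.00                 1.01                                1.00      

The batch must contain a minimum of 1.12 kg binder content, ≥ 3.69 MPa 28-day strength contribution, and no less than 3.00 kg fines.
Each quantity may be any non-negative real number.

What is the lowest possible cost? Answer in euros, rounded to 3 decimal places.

Treat it as an LP. Let x1 = kg of GGBS, x2 = kg of limestone filler, x3 = kg of river sand, x4 = kg of silica fume, x5 = kg of Portland cement.
Minimize 0.078x1 + 0.03x2 + 0.017x3 + 0.449x4 + 0.113x5 with:
  1x1 + 1x4 + 1x5 ≥ 1.12   (binder content)
  0.89x1 + 0.13x2 + 0.02x3 + 1.64x4 + 1.01x5 ≥ 3.69   (28-day strength contribution)
  1x1 + 1x2 + 0.03x3 + 1x4 + 1x5 ≥ 3   (fines)
  x1, x2, x3, x4, x5 ≥ 0.
The cheapest feasible vertex uses only GGBS; limestone filler, river sand, silica fume, Portland cement are not used. Binding constraint: 28-day strength contribution.
That vertex is x1 = 4.146.
Cost = 0.078·4.146 = 0.32339.

€0.323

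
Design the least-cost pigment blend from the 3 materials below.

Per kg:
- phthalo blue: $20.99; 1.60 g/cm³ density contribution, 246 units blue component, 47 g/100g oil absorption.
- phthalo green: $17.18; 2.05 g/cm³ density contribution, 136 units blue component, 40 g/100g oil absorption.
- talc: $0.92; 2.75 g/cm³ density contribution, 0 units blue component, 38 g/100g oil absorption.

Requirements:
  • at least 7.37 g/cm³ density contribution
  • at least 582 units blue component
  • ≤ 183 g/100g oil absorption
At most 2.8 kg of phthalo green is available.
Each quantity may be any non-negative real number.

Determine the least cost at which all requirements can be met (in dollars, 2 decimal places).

$50.86

Treat it as an LP. Let x1 = kg of phthalo blue, x2 = kg of phthalo green, x3 = kg of talc.
Minimise 20.99x1 + 17.18x2 + 0.92x3 subject to:
  1.6x1 + 2.05x2 + 2.75x3 ≥ 7.37   (density contribution)
  246x1 + 136x2 ≥ 582   (blue component)
  47x1 + 40x2 + 38x3 ≤ 183   (oil absorption)
  x2 ≤ 2.8
  x1, x2, x3 ≥ 0.
The cheapest feasible vertex uses only phthalo blue, talc; phthalo green is not used. There the density contribution and blue component constraints are tight.
That vertex is x1 = 2.366, x3 = 1.304.
Hence cost = 20.99·2.366 + 0.92·1.304 = $50.8620.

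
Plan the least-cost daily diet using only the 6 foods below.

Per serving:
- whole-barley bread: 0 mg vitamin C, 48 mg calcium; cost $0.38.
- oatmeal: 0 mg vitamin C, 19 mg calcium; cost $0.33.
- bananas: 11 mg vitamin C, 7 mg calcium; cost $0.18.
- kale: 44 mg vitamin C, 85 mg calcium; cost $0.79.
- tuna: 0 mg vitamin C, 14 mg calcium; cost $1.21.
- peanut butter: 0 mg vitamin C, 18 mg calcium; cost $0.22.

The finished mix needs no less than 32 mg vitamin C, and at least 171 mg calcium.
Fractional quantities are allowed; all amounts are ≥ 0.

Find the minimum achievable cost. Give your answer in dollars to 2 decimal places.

$1.44

This is a linear program. Let x1 = servings of whole-barley bread, x2 = servings of oatmeal, x3 = servings of bananas, x4 = servings of kale, x5 = servings of tuna, x6 = servings of peanut butter.
min 0.38x1 + 0.33x2 + 0.18x3 + 0.79x4 + 1.21x5 + 0.22x6 s.t.:
  11x3 + 44x4 ≥ 32   (vitamin C)
  48x1 + 19x2 + 7x3 + 85x4 + 14x5 + 18x6 ≥ 171   (calcium)
  x1, x2, x3, x4, x5, x6 ≥ 0.
The cheapest feasible vertex uses only whole-barley bread, kale; oatmeal, bananas, tuna, peanut butter are not used. There the vitamin C and calcium constraints are tight.
Optimal quantities: whole-barley bread = 2.275 servings, kale = 0.7273 servings.
Hence cost = 0.38·2.275 + 0.79·0.7273 = $1.4391.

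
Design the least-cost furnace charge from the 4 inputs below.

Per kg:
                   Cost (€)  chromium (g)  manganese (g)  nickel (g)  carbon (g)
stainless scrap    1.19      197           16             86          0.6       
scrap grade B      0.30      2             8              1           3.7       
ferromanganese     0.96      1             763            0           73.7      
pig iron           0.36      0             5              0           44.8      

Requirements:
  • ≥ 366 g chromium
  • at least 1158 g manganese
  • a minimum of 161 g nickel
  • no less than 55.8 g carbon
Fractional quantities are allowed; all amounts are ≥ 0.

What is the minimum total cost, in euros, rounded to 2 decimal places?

€3.65

Set it up as a linear program. Let x1 = kg of stainless scrap, x2 = kg of scrap grade B, x3 = kg of ferromanganese, x4 = kg of pig iron.
Minimize 1.19x1 + 0.3x2 + 0.96x3 + 0.36x4 subject to:
  197x1 + 2x2 + 1x3 ≥ 366   (chromium)
  16x1 + 8x2 + 763x3 + 5x4 ≥ 1158   (manganese)
  86x1 + 1x2 ≥ 161   (nickel)
  0.6x1 + 3.7x2 + 73.7x3 + 44.8x4 ≥ 55.8   (carbon)
  x1, x2, x3, x4 ≥ 0.
The minimum-cost mix takes nothing from scrap grade B, pig iron — only stainless scrap, ferromanganese. The manganese and nickel requirements are met with equality.
That vertex is x1 = 1.872, x3 = 1.478.
Hence cost = 1.19·1.872 + 0.96·1.478 = €3.6466.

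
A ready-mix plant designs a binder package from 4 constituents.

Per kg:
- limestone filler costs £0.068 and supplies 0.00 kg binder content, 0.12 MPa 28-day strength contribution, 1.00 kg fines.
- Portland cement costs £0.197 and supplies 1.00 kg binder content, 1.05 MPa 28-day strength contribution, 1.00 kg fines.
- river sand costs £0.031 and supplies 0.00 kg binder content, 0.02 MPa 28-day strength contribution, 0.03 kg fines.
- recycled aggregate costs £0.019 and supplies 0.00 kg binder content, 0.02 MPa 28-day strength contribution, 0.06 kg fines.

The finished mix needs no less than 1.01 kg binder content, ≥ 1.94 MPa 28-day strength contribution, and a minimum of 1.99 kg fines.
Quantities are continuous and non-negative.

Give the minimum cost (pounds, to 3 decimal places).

£0.371

Let x1 = kg of limestone filler, x2 = kg of Portland cement, x3 = kg of river sand, x4 = kg of recycled aggregate.
min 0.068x1 + 0.197x2 + 0.031x3 + 0.019x4 s.t.:
  1x2 ≥ 1.01   (binder content)
  0.12x1 + 1.05x2 + 0.02x3 + 0.02x4 ≥ 1.94   (28-day strength contribution)
  1x1 + 1x2 + 0.03x3 + 0.06x4 ≥ 1.99   (fines)
  x1, x2, x3, x4 ≥ 0.
The optimal basis is {limestone filler, Portland cement}; river sand, recycled aggregate drop out. There the 28-day strength contribution and fines constraints are tight.
That vertex is x1 = 0.1608, x2 = 1.829.
Total cost: 0.068·0.1608 + 0.197·1.829 = 0.37125.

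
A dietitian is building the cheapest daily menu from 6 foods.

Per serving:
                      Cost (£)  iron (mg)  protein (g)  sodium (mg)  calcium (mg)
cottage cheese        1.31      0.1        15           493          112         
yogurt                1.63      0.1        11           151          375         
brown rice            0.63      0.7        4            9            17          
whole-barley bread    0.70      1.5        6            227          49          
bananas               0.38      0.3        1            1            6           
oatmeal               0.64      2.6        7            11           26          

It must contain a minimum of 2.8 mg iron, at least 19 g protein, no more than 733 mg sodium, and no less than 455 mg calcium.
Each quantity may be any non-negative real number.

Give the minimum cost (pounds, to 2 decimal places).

£2.52

Let x1 = servings of cottage cheese, x2 = servings of yogurt, x3 = servings of brown rice, x4 = servings of whole-barley bread, x5 = servings of bananas, x6 = servings of oatmeal.
Minimize 1.31x1 + 1.63x2 + 0.63x3 + 0.7x4 + 0.38x5 + 0.64x6 subject to:
  0.1x1 + 0.1x2 + 0.7x3 + 1.5x4 + 0.3x5 + 2.6x6 ≥ 2.8   (iron)
  15x1 + 11x2 + 4x3 + 6x4 + 1x5 + 7x6 ≥ 19   (protein)
  493x1 + 151x2 + 9x3 + 227x4 + 1x5 + 11x6 ≤ 733   (sodium)
  112x1 + 375x2 + 17x3 + 49x4 + 6x5 + 26x6 ≥ 455   (calcium)
  x1, x2, x3, x4, x5, x6 ≥ 0.
The optimal basis is {yogurt, oatmeal}; cottage cheese, brown rice, whole-barley bread, bananas drop out. The iron and calcium requirements are met with equality.
Optimal quantities: yogurt = 1.142 servings, oatmeal = 1.033 servings.
Total cost: 1.63·1.142 + 0.64·1.033 = 2.5226.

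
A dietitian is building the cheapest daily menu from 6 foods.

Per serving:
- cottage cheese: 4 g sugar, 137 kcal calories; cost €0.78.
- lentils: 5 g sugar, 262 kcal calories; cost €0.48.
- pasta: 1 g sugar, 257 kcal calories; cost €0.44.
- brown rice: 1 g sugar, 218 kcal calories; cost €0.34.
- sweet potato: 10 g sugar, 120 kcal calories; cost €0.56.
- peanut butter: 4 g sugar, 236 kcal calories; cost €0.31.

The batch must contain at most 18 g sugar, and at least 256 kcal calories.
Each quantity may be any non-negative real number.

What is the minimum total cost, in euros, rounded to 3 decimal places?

€0.336

This is a linear program. Let x1 = servings of cottage cheese, x2 = servings of lentils, x3 = servings of pasta, x4 = servings of brown rice, x5 = servings of sweet potato, x6 = servings of peanut butter.
Minimize 0.78x1 + 0.48x2 + 0.44x3 + 0.34x4 + 0.56x5 + 0.31x6 s.t.:
  4x1 + 5x2 + 1x3 + 1x4 + 10x5 + 4x6 ≤ 18   (sugar)
  137x1 + 262x2 + 257x3 + 218x4 + 120x5 + 236x6 ≥ 256   (calories)
  x1, x2, x3, x4, x5, x6 ≥ 0.
The minimum-cost mix takes nothing from cottage cheese, lentils, pasta, brown rice, sweet potato — only peanut butter. There the calories constraint is tight.
So peanut butter = 1.085 servings.
Hence cost = 0.31·1.085 = €0.33635.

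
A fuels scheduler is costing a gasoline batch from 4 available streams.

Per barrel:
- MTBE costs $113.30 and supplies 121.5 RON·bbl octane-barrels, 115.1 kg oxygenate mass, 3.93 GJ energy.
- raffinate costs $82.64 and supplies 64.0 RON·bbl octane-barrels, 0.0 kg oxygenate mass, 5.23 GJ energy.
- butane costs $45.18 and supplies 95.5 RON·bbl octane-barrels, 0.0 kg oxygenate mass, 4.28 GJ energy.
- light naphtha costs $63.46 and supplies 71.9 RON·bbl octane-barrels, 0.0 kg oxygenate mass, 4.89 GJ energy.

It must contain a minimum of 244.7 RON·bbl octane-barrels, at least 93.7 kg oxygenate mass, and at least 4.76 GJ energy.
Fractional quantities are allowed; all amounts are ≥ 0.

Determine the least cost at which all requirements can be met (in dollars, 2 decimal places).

$161.21

Let x1 = barrels of MTBE, x2 = barrels of raffinate, x3 = barrels of butane, x4 = barrels of light naphtha.
min 113.3x1 + 82.64x2 + 45.18x3 + 63.46x4 with:
  121.5x1 + 64x2 + 95.5x3 + 71.9x4 ≥ 244.7   (octane-barrels)
  115.1x1 ≥ 93.7   (oxygenate mass)
  3.93x1 + 5.23x2 + 4.28x3 + 4.89x4 ≥ 4.76   (energy)
  x1, x2, x3, x4 ≥ 0.
At the optimum only MTBE, butane are positive (raffinate, light naphtha = 0). The octane-barrels and oxygenate mass requirements are met with equality.
That vertex is x1 = 0.81407, x3 = 1.5266.
Cost = 113.3·0.81407 + 45.18·1.5266 = 161.2059.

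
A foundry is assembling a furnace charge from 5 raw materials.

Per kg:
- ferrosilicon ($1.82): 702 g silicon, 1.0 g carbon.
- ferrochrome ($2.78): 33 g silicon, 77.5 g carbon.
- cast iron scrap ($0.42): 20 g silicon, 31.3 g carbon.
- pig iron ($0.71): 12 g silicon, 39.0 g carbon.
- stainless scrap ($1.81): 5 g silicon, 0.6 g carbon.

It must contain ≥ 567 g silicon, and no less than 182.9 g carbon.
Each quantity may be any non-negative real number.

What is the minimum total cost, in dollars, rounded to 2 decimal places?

Let x1 = kg of ferrosilicon, x2 = kg of ferrochrome, x3 = kg of cast iron scrap, x4 = kg of pig iron, x5 = kg of stainless scrap.
min 1.82x1 + 2.78x2 + 0.42x3 + 0.71x4 + 1.81x5 with:
  702x1 + 33x2 + 20x3 + 12x4 + 5x5 ≥ 567   (silicon)
  1x1 + 77.5x2 + 31.3x3 + 39x4 + 0.6x5 ≥ 182.9   (carbon)
  x1, x2, x3, x4, x5 ≥ 0.
The minimum-cost mix takes nothing from ferrochrome, pig iron, stainless scrap — only ferrosilicon, cast iron scrap. There the silicon and carbon constraints are tight.
Solving gives x1 = 0.6418, x3 = 5.823.
Total cost: 1.82·0.6418 + 0.42·5.823 = 3.6137.

$3.61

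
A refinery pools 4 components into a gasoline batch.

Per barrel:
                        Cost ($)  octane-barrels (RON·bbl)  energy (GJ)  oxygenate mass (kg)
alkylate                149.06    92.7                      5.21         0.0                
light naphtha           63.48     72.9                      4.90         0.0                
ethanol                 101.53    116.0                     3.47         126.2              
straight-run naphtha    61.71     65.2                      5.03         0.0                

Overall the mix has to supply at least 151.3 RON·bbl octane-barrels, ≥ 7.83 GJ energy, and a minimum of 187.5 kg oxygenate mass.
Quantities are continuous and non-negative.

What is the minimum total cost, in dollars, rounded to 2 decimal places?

$183.66

Let x1 = barrels of alkylate, x2 = barrels of light naphtha, x3 = barrels of ethanol, x4 = barrels of straight-run naphtha.
min 149.06x1 + 63.48x2 + 101.53x3 + 61.71x4 with:
  92.7x1 + 72.9x2 + 116x3 + 65.2x4 ≥ 151.3   (octane-barrels)
  5.21x1 + 4.9x2 + 3.47x3 + 5.03x4 ≥ 7.83   (energy)
  126.2x3 ≥ 187.5   (oxygenate mass)
  x1, x2, x3, x4 ≥ 0.
The minimum-cost mix takes nothing from alkylate, light naphtha — only ethanol, straight-run naphtha. Binding constraints: energy and oxygenate mass.
Optimal quantities: ethanol = 1.48574 barrels, straight-run naphtha = 0.531708 barrels.
Cost = 101.53·1.48574 + 61.71·0.531708 = 183.6589.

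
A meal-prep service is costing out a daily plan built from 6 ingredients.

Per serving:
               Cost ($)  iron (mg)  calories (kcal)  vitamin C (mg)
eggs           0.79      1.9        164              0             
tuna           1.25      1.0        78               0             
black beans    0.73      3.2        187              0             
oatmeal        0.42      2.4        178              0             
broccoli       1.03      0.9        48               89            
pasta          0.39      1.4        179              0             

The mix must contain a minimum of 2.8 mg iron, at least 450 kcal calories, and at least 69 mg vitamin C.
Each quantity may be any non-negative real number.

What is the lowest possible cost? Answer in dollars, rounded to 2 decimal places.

$1.70

Let x1 = servings of eggs, x2 = servings of tuna, x3 = servings of black beans, x4 = servings of oatmeal, x5 = servings of broccoli, x6 = servings of pasta.
min 0.79x1 + 1.25x2 + 0.73x3 + 0.42x4 + 1.03x5 + 0.39x6 with:
  1.9x1 + 1x2 + 3.2x3 + 2.4x4 + 0.9x5 + 1.4x6 ≥ 2.8   (iron)
  164x1 + 78x2 + 187x3 + 178x4 + 48x5 + 179x6 ≥ 450   (calories)
  89x5 ≥ 69   (vitamin C)
  x1, x2, x3, x4, x5, x6 ≥ 0.
The optimal basis is {broccoli, pasta}; eggs, tuna, black beans, oatmeal drop out. The calories and vitamin C requirements are met with equality.
Solving gives x5 = 0.7753, x6 = 2.306.
Objective = 1.03·0.7753 + 0.39·2.306 = 1.6979.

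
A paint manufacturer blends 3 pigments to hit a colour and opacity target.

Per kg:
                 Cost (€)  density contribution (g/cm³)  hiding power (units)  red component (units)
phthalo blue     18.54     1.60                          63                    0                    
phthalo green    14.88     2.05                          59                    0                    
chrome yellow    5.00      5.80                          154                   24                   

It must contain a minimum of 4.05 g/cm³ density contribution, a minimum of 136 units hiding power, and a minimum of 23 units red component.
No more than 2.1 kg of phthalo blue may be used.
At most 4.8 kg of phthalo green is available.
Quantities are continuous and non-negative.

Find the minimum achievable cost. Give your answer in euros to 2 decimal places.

€4.79

Treat it as an LP. Let x1 = kg of phthalo blue, x2 = kg of phthalo green, x3 = kg of chrome yellow.
min 18.54x1 + 14.88x2 + 5x3 with:
  1.6x1 + 2.05x2 + 5.8x3 ≥ 4.05   (density contribution)
  63x1 + 59x2 + 154x3 ≥ 136   (hiding power)
  24x3 ≥ 23   (red component)
  x1 ≤ 2.1
  x2 ≤ 4.8
  x1, x2, x3 ≥ 0.
The cheapest feasible vertex uses only chrome yellow; phthalo blue, phthalo green are not used. The red component requirement is met with equality.
Optimal quantities: chrome yellow = 0.9583 kg.
Objective = 5·0.9583 = 4.7915.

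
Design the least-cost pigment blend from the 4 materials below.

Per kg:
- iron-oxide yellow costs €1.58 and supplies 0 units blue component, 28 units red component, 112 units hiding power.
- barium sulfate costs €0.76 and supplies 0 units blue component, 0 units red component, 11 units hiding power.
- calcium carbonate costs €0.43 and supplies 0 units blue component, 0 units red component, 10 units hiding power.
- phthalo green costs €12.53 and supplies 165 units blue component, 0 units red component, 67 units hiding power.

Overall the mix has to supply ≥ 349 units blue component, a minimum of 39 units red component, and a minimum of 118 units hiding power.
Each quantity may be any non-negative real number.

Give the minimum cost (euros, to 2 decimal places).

Treat it as an LP. Let x1 = kg of iron-oxide yellow, x2 = kg of barium sulfate, x3 = kg of calcium carbonate, x4 = kg of phthalo green.
Minimize 1.58x1 + 0.76x2 + 0.43x3 + 12.53x4 s.t.:
  165x4 ≥ 349   (blue component)
  28x1 ≥ 39   (red component)
  112x1 + 11x2 + 10x3 + 67x4 ≥ 118   (hiding power)
  x1, x2, x3, x4 ≥ 0.
The cheapest feasible vertex uses only iron-oxide yellow, phthalo green; barium sulfate, calcium carbonate are not used. There the blue component and red component constraints are tight.
Optimal quantities: iron-oxide yellow = 1.393 kg, phthalo green = 2.115 kg.
Objective = 1.58·1.393 + 12.53·2.115 = 28.7019.

€28.70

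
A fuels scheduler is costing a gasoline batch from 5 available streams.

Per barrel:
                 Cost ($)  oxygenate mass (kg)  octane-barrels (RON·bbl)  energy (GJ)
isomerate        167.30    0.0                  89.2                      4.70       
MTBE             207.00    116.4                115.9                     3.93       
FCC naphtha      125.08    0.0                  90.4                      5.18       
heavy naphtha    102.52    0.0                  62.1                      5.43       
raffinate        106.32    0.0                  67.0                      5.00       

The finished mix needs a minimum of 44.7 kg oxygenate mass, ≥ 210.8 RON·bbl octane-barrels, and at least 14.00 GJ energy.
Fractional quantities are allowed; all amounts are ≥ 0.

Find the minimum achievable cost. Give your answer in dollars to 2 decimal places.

$335.85

This is a linear program. Let x1 = barrels of isomerate, x2 = barrels of MTBE, x3 = barrels of FCC naphtha, x4 = barrels of heavy naphtha, x5 = barrels of raffinate.
Minimize 167.3x1 + 207x2 + 125.08x3 + 102.52x4 + 106.32x5 subject to:
  116.4x2 ≥ 44.7   (oxygenate mass)
  89.2x1 + 115.9x2 + 90.4x3 + 62.1x4 + 67x5 ≥ 210.8   (octane-barrels)
  4.7x1 + 3.93x2 + 5.18x3 + 5.43x4 + 5x5 ≥ 14   (energy)
  x1, x2, x3, x4, x5 ≥ 0.
The cheapest feasible vertex uses only MTBE, FCC naphtha, heavy naphtha; isomerate, raffinate are not used. There the oxygenate mass, octane-barrels, energy constraints are tight.
Optimal quantities: MTBE = 0.38402 barrels, FCC naphtha = 0.75231 barrels, heavy naphtha = 1.5827 barrels.
Objective = 207·0.38402 + 125.08·0.75231 + 102.52·1.5827 = 335.8495.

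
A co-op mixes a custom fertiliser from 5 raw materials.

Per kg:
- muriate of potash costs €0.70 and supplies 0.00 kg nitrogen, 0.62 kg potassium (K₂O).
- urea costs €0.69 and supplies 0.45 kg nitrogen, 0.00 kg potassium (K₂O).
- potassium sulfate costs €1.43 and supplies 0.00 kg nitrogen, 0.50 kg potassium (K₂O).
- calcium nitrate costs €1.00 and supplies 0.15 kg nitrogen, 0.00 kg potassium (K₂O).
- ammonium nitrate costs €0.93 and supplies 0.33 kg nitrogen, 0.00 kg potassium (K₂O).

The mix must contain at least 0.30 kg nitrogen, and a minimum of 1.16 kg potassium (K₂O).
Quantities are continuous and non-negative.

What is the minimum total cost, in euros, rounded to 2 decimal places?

Let x1 = kg of muriate of potash, x2 = kg of urea, x3 = kg of potassium sulfate, x4 = kg of calcium nitrate, x5 = kg of ammonium nitrate.
Minimize 0.7x1 + 0.69x2 + 1.43x3 + 1x4 + 0.93x5 subject to:
  0.45x2 + 0.15x4 + 0.33x5 ≥ 0.3   (nitrogen)
  0.62x1 + 0.5x3 ≥ 1.16   (potassium (K₂O))
  x1, x2, x3, x4, x5 ≥ 0.
At the optimum only muriate of potash, urea are positive (potassium sulfate, calcium nitrate, ammonium nitrate = 0). Binding constraints: nitrogen and potassium (K₂O).
So muriate of potash = 1.871 kg, urea = 0.6667 kg.
Hence cost = 0.7·1.871 + 0.69·0.6667 = €1.7697.

€1.77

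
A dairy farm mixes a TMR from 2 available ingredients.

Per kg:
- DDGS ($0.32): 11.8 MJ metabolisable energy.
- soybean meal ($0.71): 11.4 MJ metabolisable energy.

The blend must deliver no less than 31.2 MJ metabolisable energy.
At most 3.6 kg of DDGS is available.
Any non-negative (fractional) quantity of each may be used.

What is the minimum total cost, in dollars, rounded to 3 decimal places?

This is a linear program. Let x1 = kg of DDGS, x2 = kg of soybean meal.
min 0.32x1 + 0.71x2 subject to:
  11.8x1 + 11.4x2 ≥ 31.2   (metabolisable energy)
  x1 ≤ 3.6
  x1, x2 ≥ 0.
At the optimum only DDGS is positive (soybean meal = 0). There the metabolisable energy constraint is tight.
Optimal quantities: DDGS = 2.644 kg.
Total cost: 0.32·2.644 = 0.84608.

$0.846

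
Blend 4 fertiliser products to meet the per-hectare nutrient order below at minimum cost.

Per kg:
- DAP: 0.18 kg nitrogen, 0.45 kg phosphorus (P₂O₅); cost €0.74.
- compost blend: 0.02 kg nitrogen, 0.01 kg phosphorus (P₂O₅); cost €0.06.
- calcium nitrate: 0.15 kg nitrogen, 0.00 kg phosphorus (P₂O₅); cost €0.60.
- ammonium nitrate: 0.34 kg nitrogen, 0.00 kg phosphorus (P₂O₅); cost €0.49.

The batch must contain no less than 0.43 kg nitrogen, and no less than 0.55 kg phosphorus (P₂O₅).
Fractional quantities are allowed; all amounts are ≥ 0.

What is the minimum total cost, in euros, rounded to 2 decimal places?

Treat it as an LP. Let x1 = kg of DAP, x2 = kg of compost blend, x3 = kg of calcium nitrate, x4 = kg of ammonium nitrate.
min 0.74x1 + 0.06x2 + 0.6x3 + 0.49x4 s.t.:
  0.18x1 + 0.02x2 + 0.15x3 + 0.34x4 ≥ 0.43   (nitrogen)
  0.45x1 + 0.01x2 ≥ 0.55   (phosphorus (P₂O₅))
  x1, x2, x3, x4 ≥ 0.
At the optimum only DAP, ammonium nitrate are positive (compost blend, calcium nitrate = 0). The nitrogen and phosphorus (P₂O₅) requirements are met with equality.
Solving gives x1 = 1.222, x4 = 0.6176.
Hence cost = 0.74·1.222 + 0.49·0.6176 = €1.2069.

€1.21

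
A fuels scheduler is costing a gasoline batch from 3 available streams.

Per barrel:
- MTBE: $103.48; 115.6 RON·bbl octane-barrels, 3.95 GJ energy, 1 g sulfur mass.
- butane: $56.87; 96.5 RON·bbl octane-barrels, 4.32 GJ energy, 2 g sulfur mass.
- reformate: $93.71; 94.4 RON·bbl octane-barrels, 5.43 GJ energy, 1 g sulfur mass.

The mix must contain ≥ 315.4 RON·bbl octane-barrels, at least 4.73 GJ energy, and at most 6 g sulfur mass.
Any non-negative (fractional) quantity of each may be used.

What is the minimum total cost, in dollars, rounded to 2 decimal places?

Let x1 = barrels of MTBE, x2 = barrels of butane, x3 = barrels of reformate.
Minimize 103.48x1 + 56.87x2 + 93.71x3 with:
  115.6x1 + 96.5x2 + 94.4x3 ≥ 315.4   (octane-barrels)
  3.95x1 + 4.32x2 + 5.43x3 ≥ 4.73   (energy)
  1x1 + 2x2 + 1x3 ≤ 6   (sulfur mass)
  x1, x2, x3 ≥ 0.
The optimal basis is {MTBE, butane}; reformate drops out. The octane-barrels and sulfur mass requirements are met with equality.
That vertex is x1 = 0.38456, x2 = 2.8077.
Cost = 103.48·0.38456 + 56.87·2.8077 = 199.4682.

$199.47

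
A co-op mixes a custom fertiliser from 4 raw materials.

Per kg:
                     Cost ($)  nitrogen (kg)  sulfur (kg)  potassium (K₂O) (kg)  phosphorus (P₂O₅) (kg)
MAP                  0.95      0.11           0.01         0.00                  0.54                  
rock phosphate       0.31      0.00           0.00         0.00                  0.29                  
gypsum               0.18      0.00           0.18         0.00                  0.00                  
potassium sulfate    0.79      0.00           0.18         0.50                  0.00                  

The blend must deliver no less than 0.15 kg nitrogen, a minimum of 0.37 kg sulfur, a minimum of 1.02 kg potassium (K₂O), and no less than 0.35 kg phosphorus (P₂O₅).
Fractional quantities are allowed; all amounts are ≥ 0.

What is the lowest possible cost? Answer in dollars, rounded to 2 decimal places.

$2.91

Let x1 = kg of MAP, x2 = kg of rock phosphate, x3 = kg of gypsum, x4 = kg of potassium sulfate.
Minimise 0.95x1 + 0.31x2 + 0.18x3 + 0.79x4 subject to:
  0.11x1 ≥ 0.15   (nitrogen)
  0.01x1 + 0.18x3 + 0.18x4 ≥ 0.37   (sulfur)
  0.5x4 ≥ 1.02   (potassium (K₂O))
  0.54x1 + 0.29x2 ≥ 0.35   (phosphorus (P₂O₅))
  x1, x2, x3, x4 ≥ 0.
The minimum-cost mix takes nothing from rock phosphate, gypsum — only MAP, potassium sulfate. The nitrogen and potassium (K₂O) requirements are met with equality.
So MAP = 1.364 kg, potassium sulfate = 2.04 kg.
Hence cost = 0.95·1.364 + 0.79·2.04 = $2.9074.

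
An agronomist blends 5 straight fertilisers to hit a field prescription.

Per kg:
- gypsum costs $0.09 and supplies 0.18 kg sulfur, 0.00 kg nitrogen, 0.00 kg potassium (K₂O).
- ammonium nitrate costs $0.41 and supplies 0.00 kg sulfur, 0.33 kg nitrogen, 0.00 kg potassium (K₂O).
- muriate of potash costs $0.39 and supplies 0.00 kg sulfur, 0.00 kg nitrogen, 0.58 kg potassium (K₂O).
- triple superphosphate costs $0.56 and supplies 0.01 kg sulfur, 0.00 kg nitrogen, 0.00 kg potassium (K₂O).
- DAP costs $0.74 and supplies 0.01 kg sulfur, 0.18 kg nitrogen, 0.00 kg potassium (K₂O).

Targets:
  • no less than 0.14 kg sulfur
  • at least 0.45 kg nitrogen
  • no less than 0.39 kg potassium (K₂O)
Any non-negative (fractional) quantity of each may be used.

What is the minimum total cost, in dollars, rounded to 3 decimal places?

Set it up as a linear program. Let x1 = kg of gypsum, x2 = kg of ammonium nitrate, x3 = kg of muriate of potash, x4 = kg of triple superphosphate, x5 = kg of DAP.
Minimise 0.09x1 + 0.41x2 + 0.39x3 + 0.56x4 + 0.74x5 s.t.:
  0.18x1 + 0.01x4 + 0.01x5 ≥ 0.14   (sulfur)
  0.33x2 + 0.18x5 ≥ 0.45   (nitrogen)
  0.58x3 ≥ 0.39   (potassium (K₂O))
  x1, x2, x3, x4, x5 ≥ 0.
The optimal basis is {gypsum, ammonium nitrate, muriate of potash}; triple superphosphate, DAP drop out. There the sulfur, nitrogen, potassium (K₂O) constraints are tight.
That vertex is x1 = 0.7778, x2 = 1.364, x3 = 0.6724.
Hence cost = 0.09·0.7778 + 0.41·1.364 + 0.39·0.6724 = $0.89148.

$0.891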